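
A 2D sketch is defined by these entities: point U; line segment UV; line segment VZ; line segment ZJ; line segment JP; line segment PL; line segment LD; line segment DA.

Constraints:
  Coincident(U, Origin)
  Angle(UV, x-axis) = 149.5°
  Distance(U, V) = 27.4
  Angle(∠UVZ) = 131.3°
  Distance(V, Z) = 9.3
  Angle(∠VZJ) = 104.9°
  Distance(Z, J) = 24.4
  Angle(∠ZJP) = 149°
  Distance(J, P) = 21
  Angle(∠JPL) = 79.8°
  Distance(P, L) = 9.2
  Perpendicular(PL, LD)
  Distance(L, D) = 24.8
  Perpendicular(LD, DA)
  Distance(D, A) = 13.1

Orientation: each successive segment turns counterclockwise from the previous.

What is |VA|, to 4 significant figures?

33.58

U is at the origin; UV runs at 149.5° with length 27.4, so V = (-23.61, 13.91). ∠UVZ = 131.3° gives VZ at -161.8° from the x-axis; with |VZ| = 9.3, Z = (-32.44, 11.00). ∠VZJ = 104.9° gives ZJ at -86.70° from the x-axis; with |ZJ| = 24.4, J = (-31.04, -13.36). ∠ZJP = 149.0° gives JP at -55.70° from the x-axis; with |JP| = 21.0, P = (-19.20, -30.71). ∠JPL = 79.8° gives PL at 44.50° from the x-axis; with |PL| = 9.2, L = (-12.64, -24.26). The perpendicularity gives LD at right angles to PL, so LD runs at 134.5°; with |LD| = 24.8, D = (-30.03, -6.569). LD is perpendicular to DA, so DA runs at -135.5°; with |DA| = 13.1, A = (-39.37, -15.75). Then |VA| = |A − V| = 33.58.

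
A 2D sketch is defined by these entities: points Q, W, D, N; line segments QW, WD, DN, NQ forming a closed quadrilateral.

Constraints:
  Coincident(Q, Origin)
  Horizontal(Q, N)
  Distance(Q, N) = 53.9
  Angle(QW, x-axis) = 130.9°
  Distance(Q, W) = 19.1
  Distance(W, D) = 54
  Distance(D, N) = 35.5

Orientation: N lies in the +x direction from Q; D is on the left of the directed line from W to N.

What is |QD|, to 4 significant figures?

50.11

Checks: |QN| = 53.90 ✓; |QW| = 19.10 ✓; |WD| = 54.00 ✓; |DN| = 35.50 ✓.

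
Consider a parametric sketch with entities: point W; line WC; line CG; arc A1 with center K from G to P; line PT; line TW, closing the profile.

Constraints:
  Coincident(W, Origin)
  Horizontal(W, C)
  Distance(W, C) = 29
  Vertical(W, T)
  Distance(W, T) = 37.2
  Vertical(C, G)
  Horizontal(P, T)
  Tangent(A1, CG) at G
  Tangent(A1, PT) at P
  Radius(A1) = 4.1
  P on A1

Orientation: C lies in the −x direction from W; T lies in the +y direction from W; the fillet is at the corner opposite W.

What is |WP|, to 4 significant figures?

44.76

W is at the origin; W and C share the same y with |WC| = 29.0 and C on the −x side, so C = (-29.00, 0.000). W and T share the same x with |WT| = 37.2 and T on the +y side, so T = (0.000, 37.20). The virtual corner opposite W is at (-29.00, 37.20). A1 meets CG tangentially, so KG is at right angles to CG and the tangent condition forces KP to be normal to PT, with radius 4.1, so the center K sits 4.1 in from both sides at K = (-24.90, 33.10). That places the tangent points at G = (-29.00, 33.10) on CG and P = (-24.90, 37.20) on PT. Then |WP| = |P − W| = 44.76.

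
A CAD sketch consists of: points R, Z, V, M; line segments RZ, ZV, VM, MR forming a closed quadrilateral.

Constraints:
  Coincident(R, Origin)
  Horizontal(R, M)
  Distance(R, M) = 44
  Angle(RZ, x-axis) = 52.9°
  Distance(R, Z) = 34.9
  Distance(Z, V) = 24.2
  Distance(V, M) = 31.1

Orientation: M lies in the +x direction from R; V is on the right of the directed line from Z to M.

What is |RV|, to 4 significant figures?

14.17

R is at the origin; R and M share the same y with |RM| = 44.0 and M in +x, so M = (44.0, 0). RZ runs at 52.9° with |RZ| = 34.9, so Z = (21.05, 27.84). V is determined by |ZV| = 24.2 and |VM| = 31.1 together: it lies at the intersection of circle(Z, 24.2) and circle(M, 31.1). With |ZM| = 36.08, the foot of the radical line on ZM is 12.75 from Z and the perpendicular offset is √(24.2² − 12.75²) = 20.57. Taking the right-of-ZM solution: V = (13.29, 4.914).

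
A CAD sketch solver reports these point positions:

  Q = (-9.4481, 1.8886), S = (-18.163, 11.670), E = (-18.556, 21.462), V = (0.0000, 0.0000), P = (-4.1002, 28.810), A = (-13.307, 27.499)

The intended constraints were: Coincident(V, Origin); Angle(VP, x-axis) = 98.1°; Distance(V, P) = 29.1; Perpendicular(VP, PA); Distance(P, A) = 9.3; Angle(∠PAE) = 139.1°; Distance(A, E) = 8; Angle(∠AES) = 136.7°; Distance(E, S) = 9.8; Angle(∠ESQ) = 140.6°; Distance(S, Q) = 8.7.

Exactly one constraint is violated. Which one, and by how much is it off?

Distance(S, Q) = 8.7 — off by 4.40.

V = (0.00, 0.00) ✓; VP at 98.10° ✓; |VP| = 29.10 ✓; ∠(VP, PA) = 90.00° ✓; |PA| = 9.300 ✓; ∠PAE = 139.1° ✓; |AE| = 8.000 ✓; ∠AES = 136.7° ✓; |ES| = 9.800 ✓; ∠ESQ = 140.6° ✓; |SQ| = 13.10 ✗.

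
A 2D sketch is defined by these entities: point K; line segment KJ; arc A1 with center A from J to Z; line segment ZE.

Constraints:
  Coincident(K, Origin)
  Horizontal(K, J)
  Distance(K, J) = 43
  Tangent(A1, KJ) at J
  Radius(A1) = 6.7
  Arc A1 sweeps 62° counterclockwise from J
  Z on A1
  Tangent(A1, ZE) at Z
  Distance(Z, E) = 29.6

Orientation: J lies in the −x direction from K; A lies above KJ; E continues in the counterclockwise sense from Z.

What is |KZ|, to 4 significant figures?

37.25

The tangent condition forces AJ to be normal to KJ, so A = J + (0, 6.7) = (-43.00, 6.700). On A1, J sits at bearing -90° from A; a 62° counterclockwise sweep puts Z at bearing -28°, so Z = A + 6.7·(cos -28°, sin -28°) = (-37.08, 3.555). Then |KZ| = |Z − K| = 37.25.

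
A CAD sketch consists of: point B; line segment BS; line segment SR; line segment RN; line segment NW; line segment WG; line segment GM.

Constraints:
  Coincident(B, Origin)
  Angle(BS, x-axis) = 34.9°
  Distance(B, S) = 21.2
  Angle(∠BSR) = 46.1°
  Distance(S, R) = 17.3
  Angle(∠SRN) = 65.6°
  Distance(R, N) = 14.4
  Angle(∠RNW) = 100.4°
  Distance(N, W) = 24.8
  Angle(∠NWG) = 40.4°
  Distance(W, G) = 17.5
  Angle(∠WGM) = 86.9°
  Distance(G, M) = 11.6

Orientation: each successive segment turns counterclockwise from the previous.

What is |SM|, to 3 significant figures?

12.5

∠NWG = 40.4° gives WG at 142° from the x-axis; with |WG| = 17.5, G = (14.6, 13.4). ∠WGM = 86.9° gives GM at -124° from the x-axis; with |GM| = 11.6, M = (8.04, 3.80). Then |SM| = |M − S| = 12.5.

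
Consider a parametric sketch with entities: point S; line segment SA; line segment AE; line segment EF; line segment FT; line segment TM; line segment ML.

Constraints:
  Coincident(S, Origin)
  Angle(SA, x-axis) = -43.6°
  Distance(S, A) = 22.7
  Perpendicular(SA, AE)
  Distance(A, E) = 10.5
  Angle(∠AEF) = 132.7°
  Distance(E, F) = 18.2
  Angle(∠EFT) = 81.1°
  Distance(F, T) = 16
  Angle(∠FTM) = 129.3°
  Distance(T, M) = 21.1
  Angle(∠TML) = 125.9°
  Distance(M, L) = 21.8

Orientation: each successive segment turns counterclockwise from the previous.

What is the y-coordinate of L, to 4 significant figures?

-31.58

∠FTM = 129.3° gives TM at -116.7° from the x-axis; with |TM| = 21.1, M = (-2.590, -12.23). ∠TML = 125.9° gives ML at -62.60° from the x-axis; with |ML| = 21.8, L = (7.442, -31.58). So L.y = -31.58.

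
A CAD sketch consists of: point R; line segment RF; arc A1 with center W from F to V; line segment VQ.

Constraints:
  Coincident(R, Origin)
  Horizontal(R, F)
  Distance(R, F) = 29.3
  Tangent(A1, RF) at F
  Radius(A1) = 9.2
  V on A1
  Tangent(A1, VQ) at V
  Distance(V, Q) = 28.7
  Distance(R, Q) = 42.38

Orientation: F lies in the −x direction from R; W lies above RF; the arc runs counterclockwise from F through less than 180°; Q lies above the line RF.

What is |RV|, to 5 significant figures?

22.017

Checks: |WV| = 9.200 ✓; ∠(WV, VQ) = 90.00° ✓; |VQ| = 28.70 ✓; |RQ| = 42.38 ✓.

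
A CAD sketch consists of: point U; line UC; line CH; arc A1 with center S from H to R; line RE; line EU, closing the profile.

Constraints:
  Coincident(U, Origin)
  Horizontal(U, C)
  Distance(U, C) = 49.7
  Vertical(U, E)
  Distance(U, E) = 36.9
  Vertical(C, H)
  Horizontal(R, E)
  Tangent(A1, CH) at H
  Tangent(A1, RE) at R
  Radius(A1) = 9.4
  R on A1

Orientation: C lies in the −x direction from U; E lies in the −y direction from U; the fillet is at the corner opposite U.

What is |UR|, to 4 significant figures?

54.64

U is at the origin; UC is horizontal with |UC| = 49.7 and C on the −x side, so C = (-49.70, 0.000). U and E share the same x with |UE| = 36.9 and E on the −y side, so E = (0.000, -36.90). The virtual corner opposite U is at (-49.70, -36.90). Tangency of A1 to CH means the radius SH is perpendicular to CH and since A1 is tangent to RE there, SR ⟂ RE, with radius 9.4, so the center S sits 9.4 in from both sides at S = (-40.30, -27.50). That places the tangent points at H = (-49.70, -27.50) on CH and R = (-40.30, -36.90) on RE. Then |UR| = |R − U| = 54.64.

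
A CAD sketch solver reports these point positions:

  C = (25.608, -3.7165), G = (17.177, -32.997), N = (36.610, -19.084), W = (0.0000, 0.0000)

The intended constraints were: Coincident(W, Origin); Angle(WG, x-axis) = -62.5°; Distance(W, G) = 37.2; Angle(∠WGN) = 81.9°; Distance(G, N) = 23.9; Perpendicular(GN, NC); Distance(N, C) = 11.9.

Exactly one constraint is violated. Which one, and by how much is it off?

Distance(N, C) = 11.9 — off by 7.00.

W = (0.00, 0.00) ✓; WG at -62.50° ✓; |WG| = 37.20 ✓; ∠WGN = 81.90° ✓; |GN| = 23.90 ✓; ∠(GN, NC) = 90.00° ✓; |NC| = 18.90 ✗.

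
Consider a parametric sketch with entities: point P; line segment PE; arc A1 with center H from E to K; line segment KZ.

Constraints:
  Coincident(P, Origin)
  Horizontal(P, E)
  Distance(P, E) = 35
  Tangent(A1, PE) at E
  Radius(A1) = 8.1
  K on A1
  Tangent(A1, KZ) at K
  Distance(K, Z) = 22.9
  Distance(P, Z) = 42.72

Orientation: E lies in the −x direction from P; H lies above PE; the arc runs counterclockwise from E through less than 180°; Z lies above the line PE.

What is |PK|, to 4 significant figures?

28.31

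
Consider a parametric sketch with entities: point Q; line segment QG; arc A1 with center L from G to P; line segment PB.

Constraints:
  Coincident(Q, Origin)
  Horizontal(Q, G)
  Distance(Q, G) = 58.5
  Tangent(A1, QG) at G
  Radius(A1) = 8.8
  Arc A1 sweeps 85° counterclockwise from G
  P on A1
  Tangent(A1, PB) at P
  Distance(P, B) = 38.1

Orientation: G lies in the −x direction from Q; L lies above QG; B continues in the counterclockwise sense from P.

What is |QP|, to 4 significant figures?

50.38

The tangent condition forces LG to be normal to QG, so L = G + (0, 8.8) = (-58.50, 8.800). On A1, G sits at bearing -90° from L; an 85° counterclockwise sweep puts P at bearing -5°, so P = L + 8.8·(cos -5°, sin -5°) = (-49.73, 8.033). Then |QP| = |P − Q| = 50.38.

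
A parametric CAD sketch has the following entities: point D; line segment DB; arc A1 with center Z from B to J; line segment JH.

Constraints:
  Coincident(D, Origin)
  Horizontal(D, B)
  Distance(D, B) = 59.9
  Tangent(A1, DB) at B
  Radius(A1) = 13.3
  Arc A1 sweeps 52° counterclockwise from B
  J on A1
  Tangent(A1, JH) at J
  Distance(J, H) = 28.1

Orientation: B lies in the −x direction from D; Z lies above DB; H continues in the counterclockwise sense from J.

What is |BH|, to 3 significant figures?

38.9

D is at the origin; DB is horizontal with |DB| = 59.9 and B on the −x side, so B = (-59.9, 0.00). A1 meets DB tangentially, so ZB is at right angles to DB, so Z = B + (0, 13.3) = (-59.9, 13.3). On A1, B sits at bearing -90° from Z; a 52° counterclockwise sweep puts J at bearing -38°, so J = Z + 13.3·(cos -38°, sin -38°) = (-49.4, 5.11). Tangency of A1 to JH means the radius ZJ is perpendicular to JH, so JH runs along (−sin -38°, cos -38°); with |JH| = 28.1, H = (-32.1, 27.3). Then |BH| = |H − B| = 38.9.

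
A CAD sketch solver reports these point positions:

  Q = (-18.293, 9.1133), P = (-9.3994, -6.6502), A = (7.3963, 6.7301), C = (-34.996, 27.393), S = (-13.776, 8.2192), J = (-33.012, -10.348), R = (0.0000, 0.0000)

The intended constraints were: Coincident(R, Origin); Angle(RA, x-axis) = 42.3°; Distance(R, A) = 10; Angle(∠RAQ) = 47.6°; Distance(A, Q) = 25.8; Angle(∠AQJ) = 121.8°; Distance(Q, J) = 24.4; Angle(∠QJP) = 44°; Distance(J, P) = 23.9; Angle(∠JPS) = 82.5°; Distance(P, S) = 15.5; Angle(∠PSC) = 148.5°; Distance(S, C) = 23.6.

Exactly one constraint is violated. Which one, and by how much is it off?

Distance(S, C) = 23.6 — off by 5.00.

R = (0.00, 0.00) ✓; RA at 42.30° ✓; |RA| = 10.00 ✓; ∠RAQ = 47.60° ✓; |AQ| = 25.80 ✓; ∠AQJ = 121.8° ✓; |QJ| = 24.40 ✓; ∠QJP = 44.00° ✓; |JP| = 23.90 ✓; ∠JPS = 82.50° ✓; |PS| = 15.50 ✓; ∠PSC = 148.5° ✓; |SC| = 28.60 ✗.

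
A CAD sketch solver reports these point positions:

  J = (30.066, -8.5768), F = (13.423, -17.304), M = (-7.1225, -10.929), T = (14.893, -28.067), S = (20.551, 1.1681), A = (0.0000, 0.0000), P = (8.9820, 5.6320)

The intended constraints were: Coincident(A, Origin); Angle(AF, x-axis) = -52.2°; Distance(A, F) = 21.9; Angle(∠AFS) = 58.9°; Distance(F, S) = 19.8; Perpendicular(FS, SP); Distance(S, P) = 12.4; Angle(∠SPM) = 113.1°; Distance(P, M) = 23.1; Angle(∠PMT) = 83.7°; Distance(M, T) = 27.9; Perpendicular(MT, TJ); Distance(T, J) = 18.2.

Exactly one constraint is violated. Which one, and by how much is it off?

Distance(T, J) = 18.2 — off by 6.50.

A = (0.00, 0.00) ✓; AF at -52.20° ✓; |AF| = 21.90 ✓; ∠AFS = 58.90° ✓; |FS| = 19.80 ✓; ∠(FS, SP) = 90.00° ✓; |SP| = 12.40 ✓; ∠SPM = 113.1° ✓; |PM| = 23.10 ✓; ∠PMT = 83.70° ✓; |MT| = 27.90 ✓; ∠(MT, TJ) = 90.00° ✓; |TJ| = 24.70 ✗.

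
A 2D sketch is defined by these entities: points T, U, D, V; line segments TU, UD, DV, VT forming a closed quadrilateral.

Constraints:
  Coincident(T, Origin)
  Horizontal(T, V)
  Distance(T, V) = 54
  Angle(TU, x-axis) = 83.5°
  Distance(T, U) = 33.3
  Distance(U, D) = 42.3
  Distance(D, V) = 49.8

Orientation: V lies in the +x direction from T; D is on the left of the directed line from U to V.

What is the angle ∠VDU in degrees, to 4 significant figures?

81.10°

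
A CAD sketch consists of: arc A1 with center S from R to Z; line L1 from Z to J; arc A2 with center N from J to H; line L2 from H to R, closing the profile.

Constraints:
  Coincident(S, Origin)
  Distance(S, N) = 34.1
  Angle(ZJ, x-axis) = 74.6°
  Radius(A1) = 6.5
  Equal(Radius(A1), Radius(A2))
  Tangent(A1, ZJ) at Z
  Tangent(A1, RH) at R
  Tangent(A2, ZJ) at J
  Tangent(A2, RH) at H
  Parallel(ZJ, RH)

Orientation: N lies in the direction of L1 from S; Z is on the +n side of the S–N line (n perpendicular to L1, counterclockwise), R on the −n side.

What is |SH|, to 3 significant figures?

34.7

Tangency of A1 to both parallel lines with radius 6.5 puts Z and R at S ± 6.5·n: Z = (-6.27, 1.73), R = (6.27, -1.73). Equal radii place J and H the same way about N: J = N + 6.5·n = (2.79, 34.6), H = N − 6.5·n = (15.3, 31.1). Then |SH| = |H − S| = 34.7.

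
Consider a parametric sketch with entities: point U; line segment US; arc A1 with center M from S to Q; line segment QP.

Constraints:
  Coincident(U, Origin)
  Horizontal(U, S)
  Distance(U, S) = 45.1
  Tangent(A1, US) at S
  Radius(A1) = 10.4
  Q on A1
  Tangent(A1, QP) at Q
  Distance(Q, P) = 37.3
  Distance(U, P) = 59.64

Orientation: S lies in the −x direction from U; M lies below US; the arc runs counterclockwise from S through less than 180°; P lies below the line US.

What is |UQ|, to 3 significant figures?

56.3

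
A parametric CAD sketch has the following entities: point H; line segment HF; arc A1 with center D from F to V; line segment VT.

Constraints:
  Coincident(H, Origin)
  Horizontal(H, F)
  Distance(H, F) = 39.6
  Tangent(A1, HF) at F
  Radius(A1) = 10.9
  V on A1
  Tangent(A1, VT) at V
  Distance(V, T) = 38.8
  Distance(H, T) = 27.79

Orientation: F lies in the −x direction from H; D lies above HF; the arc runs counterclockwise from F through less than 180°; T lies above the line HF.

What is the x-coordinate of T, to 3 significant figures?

-2.94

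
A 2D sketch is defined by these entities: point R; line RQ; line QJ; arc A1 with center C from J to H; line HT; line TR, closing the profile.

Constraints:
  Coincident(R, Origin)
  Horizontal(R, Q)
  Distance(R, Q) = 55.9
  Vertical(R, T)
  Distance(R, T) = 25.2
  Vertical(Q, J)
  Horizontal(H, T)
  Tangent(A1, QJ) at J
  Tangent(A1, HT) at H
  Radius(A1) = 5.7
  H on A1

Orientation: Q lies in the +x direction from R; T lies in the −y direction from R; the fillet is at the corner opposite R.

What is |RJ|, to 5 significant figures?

59.204

R is at the origin; R and Q share the same y with |RQ| = 55.9 and Q on the +x side, so Q = (55.900, 0.0000). RT is vertical with |RT| = 25.2 and T on the −y side, so T = (0.0000, -25.200). The virtual corner opposite R is at (55.900, -25.200). A1 meets QJ tangentially, so CJ is at right angles to QJ and the tangent condition forces CH to be normal to HT, with radius 5.7, so the center C sits 5.7 in from both sides at C = (50.200, -19.500). That places the tangent points at J = (55.900, -19.500) on QJ and H = (50.200, -25.200) on HT. Then |RJ| = |J − R| = 59.204.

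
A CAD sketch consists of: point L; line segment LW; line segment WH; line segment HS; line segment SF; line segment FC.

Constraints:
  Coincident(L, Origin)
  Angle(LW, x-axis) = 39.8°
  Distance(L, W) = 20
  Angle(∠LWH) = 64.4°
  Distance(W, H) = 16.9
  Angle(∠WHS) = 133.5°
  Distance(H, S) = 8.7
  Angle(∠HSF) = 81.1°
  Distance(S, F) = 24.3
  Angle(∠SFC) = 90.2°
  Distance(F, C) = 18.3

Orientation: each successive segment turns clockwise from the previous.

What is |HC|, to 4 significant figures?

24.98

L is at the origin; LW runs at 39.8° with length 20.0, so W = (15.37, 12.80). ∠LWH = 64.4° gives WH at -75.80° from the x-axis; with |WH| = 16.9, H = (19.51, -3.581). ∠WHS = 133.5° gives HS at -122.3° from the x-axis; with |HS| = 8.7, S = (14.86, -10.94). ∠HSF = 81.1° gives SF at 138.8° from the x-axis; with |SF| = 24.3, F = (-3.421, 5.071). ∠SFC = 90.2° gives FC at 49.00° from the x-axis; with |FC| = 18.3, C = (8.585, 18.88). Then |HC| = |C − H| = 24.98.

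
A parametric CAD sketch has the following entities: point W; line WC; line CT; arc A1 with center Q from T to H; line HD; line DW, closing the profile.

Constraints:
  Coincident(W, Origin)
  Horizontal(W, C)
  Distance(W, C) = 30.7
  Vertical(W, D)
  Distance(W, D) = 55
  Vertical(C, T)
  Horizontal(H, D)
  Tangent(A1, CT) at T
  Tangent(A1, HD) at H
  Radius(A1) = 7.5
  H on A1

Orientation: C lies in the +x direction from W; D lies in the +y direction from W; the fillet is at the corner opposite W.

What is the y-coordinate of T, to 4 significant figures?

47.50

W is at the origin; W and C share the same y with |WC| = 30.7 and C on the +x side, so C = (30.70, 0.000). W and D share the same x with |WD| = 55.0 and D on the +y side, so D = (0.000, 55.00). The virtual corner opposite W is at (30.70, 55.00). A1 meets CT tangentially, so QT is at right angles to CT and tangency of A1 to HD means the radius QH is perpendicular to HD, with radius 7.5, so the center Q sits 7.5 in from both sides at Q = (23.20, 47.50). That places the tangent points at T = (30.70, 47.50) on CT and H = (23.20, 55.00) on HD. So T.y = 47.50.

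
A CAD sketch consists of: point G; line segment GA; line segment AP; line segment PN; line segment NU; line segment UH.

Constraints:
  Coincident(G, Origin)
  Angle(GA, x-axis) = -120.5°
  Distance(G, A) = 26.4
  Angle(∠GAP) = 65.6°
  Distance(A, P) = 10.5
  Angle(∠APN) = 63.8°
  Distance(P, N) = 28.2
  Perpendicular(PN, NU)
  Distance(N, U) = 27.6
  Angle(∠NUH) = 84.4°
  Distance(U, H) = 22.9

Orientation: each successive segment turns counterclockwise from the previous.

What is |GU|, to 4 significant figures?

39.17

G is at the origin; GA runs at -120.5° with length 26.4, so A = (-13.40, -22.75). ∠GAP = 65.6° gives AP at -6.100° from the x-axis; with |AP| = 10.5, P = (-2.958, -23.86). ∠APN = 63.8° gives PN at 110.1° from the x-axis; with |PN| = 28.2, N = (-12.65, 2.620). PN ⟂ NU, so NU runs at -159.9°; with |NU| = 27.6, U = (-38.57, -6.865). Then |GU| = |U − G| = 39.17.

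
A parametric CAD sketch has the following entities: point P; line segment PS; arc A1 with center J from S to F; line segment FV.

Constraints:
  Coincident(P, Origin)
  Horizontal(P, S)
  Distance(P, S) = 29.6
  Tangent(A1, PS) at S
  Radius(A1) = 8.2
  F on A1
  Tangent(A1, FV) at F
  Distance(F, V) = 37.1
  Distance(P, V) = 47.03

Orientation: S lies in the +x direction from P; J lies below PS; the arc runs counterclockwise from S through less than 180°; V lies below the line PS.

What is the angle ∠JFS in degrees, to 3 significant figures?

48.7°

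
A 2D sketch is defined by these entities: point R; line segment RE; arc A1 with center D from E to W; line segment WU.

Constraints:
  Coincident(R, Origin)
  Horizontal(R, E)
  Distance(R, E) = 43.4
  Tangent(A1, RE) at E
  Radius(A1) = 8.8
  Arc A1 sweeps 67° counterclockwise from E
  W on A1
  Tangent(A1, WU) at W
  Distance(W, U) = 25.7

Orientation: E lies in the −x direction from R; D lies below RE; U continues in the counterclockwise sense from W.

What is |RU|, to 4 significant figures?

68.04

R is at the origin; R and E share the same y with |RE| = 43.4 and E on the −x side, so E = (-43.40, 0.000). A1 meets RE tangentially, so DE is at right angles to RE, so D = E + (0, -8.8) = (-43.40, -8.800). On A1, E sits at bearing 90° from D; a 67° counterclockwise sweep puts W at bearing 157°, so W = D + 8.8·(cos 157°, sin 157°) = (-51.50, -5.362). Since A1 is tangent to WU there, DW ⟂ WU, so WU runs along (−sin 157°, cos 157°); with |WU| = 25.7, U = (-61.54, -29.02). Then |RU| = |U − R| = 68.04.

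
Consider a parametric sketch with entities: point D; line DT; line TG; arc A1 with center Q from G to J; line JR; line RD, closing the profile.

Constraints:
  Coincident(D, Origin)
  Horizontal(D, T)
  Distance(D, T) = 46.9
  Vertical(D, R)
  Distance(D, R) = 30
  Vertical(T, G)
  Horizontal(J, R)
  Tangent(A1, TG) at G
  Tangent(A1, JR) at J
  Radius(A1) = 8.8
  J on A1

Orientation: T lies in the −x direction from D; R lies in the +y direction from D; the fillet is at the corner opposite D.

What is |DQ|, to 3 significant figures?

43.6

DR is vertical with |DR| = 30.0 and R on the +y side, so R = (0.00, 30.0). The virtual corner opposite D is at (-46.9, 30.0). The tangent condition forces QG to be normal to TG and the tangent condition forces QJ to be normal to JR, with radius 8.8, so the center Q sits 8.8 in from both sides at Q = (-38.1, 21.2). Then |DQ| = |Q − D| = 43.6.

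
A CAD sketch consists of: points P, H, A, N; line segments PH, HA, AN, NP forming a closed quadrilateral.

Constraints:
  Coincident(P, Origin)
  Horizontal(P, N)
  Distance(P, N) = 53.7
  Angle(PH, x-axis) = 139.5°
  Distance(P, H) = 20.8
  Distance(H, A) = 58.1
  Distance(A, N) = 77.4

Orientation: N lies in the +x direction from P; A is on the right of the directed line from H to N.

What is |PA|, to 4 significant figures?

45.35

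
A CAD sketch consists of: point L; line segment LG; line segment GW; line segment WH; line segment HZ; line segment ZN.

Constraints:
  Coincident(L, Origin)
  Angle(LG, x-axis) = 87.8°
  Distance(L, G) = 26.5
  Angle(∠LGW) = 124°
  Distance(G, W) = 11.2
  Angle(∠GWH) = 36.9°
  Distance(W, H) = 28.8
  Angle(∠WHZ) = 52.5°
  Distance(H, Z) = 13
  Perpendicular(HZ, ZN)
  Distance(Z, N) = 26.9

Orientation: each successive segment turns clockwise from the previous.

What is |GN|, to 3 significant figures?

15.9

L is at the origin; LG runs at 87.8° with length 26.5, so G = (1.02, 26.5). ∠LGW = 124.0° gives GW at 31.8° from the x-axis; with |GW| = 11.2, W = (10.5, 32.4). ∠GWH = 36.9° gives WH at -111° from the x-axis; with |WH| = 28.8, H = (0.0744, 5.55). ∠WHZ = 52.5° gives HZ at 121° from the x-axis; with |HZ| = 13.0, Z = (-6.66, 16.7). HZ ⟂ ZN, so ZN runs at 31.2°; with |ZN| = 26.9, N = (16.3, 30.6). Then |GN| = |N − G| = 15.9.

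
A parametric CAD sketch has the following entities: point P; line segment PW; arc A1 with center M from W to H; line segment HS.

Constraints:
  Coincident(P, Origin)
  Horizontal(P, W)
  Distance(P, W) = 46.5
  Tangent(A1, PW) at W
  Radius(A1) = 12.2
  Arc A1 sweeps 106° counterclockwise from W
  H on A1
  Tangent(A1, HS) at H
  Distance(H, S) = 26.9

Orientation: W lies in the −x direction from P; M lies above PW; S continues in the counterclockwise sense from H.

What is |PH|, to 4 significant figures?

38.10

P is at the origin; P and W share the same y with |PW| = 46.5 and W on the −x side, so W = (-46.50, 0.000). Since A1 is tangent to PW there, MW ⟂ PW, so M = W + (0, 12.2) = (-46.50, 12.20). On A1, W sits at bearing -90° from M; a 106° counterclockwise sweep puts H at bearing 16°, so H = M + 12.2·(cos 16°, sin 16°) = (-34.77, 15.56). Then |PH| = |H − P| = 38.10.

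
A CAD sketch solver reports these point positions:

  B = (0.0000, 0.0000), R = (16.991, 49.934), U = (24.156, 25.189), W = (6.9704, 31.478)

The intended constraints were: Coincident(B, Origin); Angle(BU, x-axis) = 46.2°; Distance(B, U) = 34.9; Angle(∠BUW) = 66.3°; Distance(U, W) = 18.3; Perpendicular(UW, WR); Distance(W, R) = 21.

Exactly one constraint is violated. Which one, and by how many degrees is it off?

Perpendicular(UW, WR) — off by 8.40°.

B = (0.00, 0.00) ✓; BU at 46.20° ✓; |BU| = 34.90 ✓; ∠BUW = 66.30° ✓; |UW| = 18.30 ✓; ∠(UW, WR) = 98.40° ✗; |WR| = 21.00 ✓.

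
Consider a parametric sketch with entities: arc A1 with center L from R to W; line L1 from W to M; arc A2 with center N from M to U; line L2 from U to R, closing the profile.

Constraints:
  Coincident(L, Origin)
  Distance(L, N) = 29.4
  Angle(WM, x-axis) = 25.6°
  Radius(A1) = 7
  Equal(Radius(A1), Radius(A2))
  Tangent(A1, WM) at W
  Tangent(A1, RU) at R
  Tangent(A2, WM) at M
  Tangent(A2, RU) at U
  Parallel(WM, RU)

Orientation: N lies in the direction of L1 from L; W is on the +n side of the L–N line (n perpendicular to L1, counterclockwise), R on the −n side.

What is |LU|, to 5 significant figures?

30.222

Tangency of A1 to both parallel lines with radius 7.0 puts W and R at L ± 7.0·n: W = (-3.0246, 6.3128), R = (3.0246, -6.3128). Equal radii place M and U the same way about N: M = N + 7.0·n = (23.489, 19.016), U = N − 7.0·n = (29.538, 6.3905). Then |LU| = |U − L| = 30.222.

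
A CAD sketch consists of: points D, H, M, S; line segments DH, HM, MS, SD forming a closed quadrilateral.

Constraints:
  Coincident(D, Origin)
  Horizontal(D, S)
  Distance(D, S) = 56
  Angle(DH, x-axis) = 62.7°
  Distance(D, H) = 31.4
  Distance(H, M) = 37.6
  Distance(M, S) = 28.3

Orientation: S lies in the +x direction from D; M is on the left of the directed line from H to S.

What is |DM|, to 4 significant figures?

59.07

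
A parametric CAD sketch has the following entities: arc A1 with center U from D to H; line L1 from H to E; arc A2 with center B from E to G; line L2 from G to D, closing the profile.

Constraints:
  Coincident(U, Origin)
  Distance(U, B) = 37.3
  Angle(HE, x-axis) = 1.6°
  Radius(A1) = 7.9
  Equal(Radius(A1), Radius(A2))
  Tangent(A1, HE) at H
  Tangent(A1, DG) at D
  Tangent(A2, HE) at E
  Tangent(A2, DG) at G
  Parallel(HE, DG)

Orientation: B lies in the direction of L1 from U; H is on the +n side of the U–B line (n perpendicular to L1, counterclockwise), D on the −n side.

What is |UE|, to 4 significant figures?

38.13

The slot axis is L1's direction at 1.6°, so u = (cos 1.6°, sin 1.6°) = (0.9996, 0.02792) and n = (−sin 1.6°, cos 1.6°) = (-0.02792, 0.9996). U is at the origin and B lies 37.3 along u from U, so B = 37.3·u = (37.29, 1.041). Tangency of A1 to both parallel lines with radius 7.9 puts H and D at U ± 7.9·n: H = (-0.2206, 7.897), D = (0.2206, -7.897). Equal radii place E and G the same way about B: E = B + 7.9·n = (37.06, 8.938), G = B − 7.9·n = (37.51, -6.855). Then |UE| = |E − U| = 38.13.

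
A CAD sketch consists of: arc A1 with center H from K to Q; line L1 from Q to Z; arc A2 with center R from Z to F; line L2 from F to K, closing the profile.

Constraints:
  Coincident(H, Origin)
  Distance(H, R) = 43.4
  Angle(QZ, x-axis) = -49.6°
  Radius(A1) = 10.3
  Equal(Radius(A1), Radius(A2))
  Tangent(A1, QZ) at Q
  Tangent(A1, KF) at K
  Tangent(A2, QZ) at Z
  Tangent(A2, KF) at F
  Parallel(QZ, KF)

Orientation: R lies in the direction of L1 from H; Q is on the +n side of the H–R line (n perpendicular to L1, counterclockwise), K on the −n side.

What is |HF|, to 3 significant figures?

44.6

Tangency of A1 to both parallel lines with radius 10.3 puts Q and K at H ± 10.3·n: Q = (7.84, 6.68), K = (-7.84, -6.68). Equal radii place Z and F the same way about R: Z = R + 10.3·n = (36.0, -26.4), F = R − 10.3·n = (20.3, -39.7). Then |HF| = |F − H| = 44.6.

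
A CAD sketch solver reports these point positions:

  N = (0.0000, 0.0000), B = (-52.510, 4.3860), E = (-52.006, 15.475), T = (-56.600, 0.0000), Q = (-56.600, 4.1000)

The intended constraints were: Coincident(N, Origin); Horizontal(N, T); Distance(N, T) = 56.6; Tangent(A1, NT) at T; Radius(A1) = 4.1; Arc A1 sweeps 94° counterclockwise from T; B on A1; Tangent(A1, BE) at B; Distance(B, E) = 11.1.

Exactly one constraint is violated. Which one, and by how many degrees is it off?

Tangent(A1, BE) at B — off by 6.60°.

N = (0.00, 0.00) ✓; N.y = 0.00, T.y = 0.00 ✓; |NT| = 56.60 ✓; ∠(QT, TN) = 90.00° ✓; |QT| = 4.100 ✓; bearing(Q→B) − bearing(Q→T) = 94.00° ✓; |QB| = 4.100 ✓; ∠(QB, BE) = 96.60° ✗; |BE| = 11.10 ✓.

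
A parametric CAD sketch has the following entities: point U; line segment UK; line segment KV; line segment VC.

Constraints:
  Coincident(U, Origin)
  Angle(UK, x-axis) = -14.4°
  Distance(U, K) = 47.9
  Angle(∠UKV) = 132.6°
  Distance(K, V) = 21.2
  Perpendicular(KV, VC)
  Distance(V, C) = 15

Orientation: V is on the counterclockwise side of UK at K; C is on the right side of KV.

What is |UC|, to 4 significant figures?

73.49

U is at the origin; UK runs at -14.4° with length 47.9, so K = 47.9·(cos -14.4°, sin -14.4°) = (46.40, -11.91). ∠UKV = 132.6°, so KV runs at -14.4° + (180° − 132.6°) = 33.00° from the x-axis; with |KV| = 21.2, V = K + 21.2·(cos 33.00°, sin 33.00°) = (64.17, -0.3659). KV is perpendicular to VC; with |VC| = 15.0 on the right of KV, C = V + 15.0·(0.5446, -0.8387) = (72.34, -12.95). Then |UC| = |C − U| = 73.49.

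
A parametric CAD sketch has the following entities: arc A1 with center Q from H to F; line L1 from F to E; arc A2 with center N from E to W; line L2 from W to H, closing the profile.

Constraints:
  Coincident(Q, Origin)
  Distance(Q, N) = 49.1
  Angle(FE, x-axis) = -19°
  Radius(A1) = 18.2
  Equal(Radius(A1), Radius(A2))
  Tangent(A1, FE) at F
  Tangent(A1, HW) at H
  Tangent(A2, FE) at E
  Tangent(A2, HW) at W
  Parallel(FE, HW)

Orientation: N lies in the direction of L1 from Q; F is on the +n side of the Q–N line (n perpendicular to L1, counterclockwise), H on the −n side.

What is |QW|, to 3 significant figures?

52.4

The slot axis is L1's direction at -19.0°, so u = (cos -19.0°, sin -19.0°) = (0.946, -0.326) and n = (−sin -19.0°, cos -19.0°) = (0.326, 0.946). Q is at the origin and N lies 49.1 along u from Q, so N = 49.1·u = (46.4, -16.0). Tangency of A1 to both parallel lines with radius 18.2 puts F and H at Q ± 18.2·n: F = (5.93, 17.2), H = (-5.93, -17.2). Equal radii place E and W the same way about N: E = N + 18.2·n = (52.4, 1.22), W = N − 18.2·n = (40.5, -33.2). Then |QW| = |W − Q| = 52.4.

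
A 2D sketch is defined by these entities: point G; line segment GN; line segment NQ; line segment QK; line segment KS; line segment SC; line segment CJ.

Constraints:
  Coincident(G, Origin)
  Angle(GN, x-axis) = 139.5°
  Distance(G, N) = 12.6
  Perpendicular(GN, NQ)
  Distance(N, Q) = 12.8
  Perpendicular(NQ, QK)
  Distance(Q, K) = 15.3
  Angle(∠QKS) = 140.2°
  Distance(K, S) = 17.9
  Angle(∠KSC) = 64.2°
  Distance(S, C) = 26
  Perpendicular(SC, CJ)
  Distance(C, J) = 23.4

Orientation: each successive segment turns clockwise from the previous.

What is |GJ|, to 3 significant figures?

20.7

∠KSC = 64.2° gives SC at 164° from the x-axis; with |SC| = 26.0, C = (-11.6, -2.45). SC ⟂ CJ, so CJ runs at 73.9°; with |CJ| = 23.4, J = (-5.11, 20.0). Then |GJ| = |J − G| = 20.7.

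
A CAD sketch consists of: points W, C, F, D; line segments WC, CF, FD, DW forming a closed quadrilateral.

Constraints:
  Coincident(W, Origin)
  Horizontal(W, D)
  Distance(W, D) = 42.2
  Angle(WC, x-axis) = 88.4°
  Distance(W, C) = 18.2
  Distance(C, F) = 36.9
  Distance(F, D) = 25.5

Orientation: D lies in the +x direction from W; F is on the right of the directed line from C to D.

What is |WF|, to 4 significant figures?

24.05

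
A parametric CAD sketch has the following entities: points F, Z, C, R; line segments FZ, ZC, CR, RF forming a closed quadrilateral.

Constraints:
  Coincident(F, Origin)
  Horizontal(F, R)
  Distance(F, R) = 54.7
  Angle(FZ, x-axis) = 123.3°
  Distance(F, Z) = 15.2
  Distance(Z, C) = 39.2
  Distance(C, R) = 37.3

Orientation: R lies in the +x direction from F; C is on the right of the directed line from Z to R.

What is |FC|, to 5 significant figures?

24.669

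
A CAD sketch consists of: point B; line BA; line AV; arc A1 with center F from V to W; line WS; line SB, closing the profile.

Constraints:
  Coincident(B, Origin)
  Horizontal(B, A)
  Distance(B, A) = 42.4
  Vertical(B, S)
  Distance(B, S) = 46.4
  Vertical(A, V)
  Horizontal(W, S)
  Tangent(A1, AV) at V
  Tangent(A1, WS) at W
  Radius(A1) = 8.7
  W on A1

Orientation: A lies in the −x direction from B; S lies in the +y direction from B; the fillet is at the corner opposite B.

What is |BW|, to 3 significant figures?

57.3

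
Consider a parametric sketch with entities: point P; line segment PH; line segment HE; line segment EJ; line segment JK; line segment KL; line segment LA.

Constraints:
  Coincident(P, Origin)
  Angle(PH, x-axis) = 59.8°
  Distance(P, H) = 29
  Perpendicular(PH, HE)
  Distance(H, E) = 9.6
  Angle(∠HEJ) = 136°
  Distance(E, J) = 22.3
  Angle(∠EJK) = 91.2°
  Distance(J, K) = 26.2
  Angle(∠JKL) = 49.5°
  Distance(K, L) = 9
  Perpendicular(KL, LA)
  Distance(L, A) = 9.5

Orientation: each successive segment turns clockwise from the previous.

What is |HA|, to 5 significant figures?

29.525

∠JKL = 49.5° gives KL at 66.500° from the x-axis; with |KL| = 9.0, L = (7.4900, -0.62908). The perpendicularity gives LA at right angles to KL, so LA runs at -23.500°; with |LA| = 9.5, A = (16.202, -4.4172). Then |HA| = |A − H| = 29.525.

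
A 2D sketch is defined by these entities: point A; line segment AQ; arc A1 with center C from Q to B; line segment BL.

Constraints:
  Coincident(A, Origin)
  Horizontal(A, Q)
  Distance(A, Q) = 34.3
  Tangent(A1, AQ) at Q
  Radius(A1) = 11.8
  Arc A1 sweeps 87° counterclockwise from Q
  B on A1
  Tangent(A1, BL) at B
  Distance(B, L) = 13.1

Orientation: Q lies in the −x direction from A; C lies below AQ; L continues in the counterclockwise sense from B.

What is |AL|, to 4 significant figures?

52.69

A is at the origin; AQ is horizontal with |AQ| = 34.3 and Q on the −x side, so Q = (-34.30, 0.000). Since A1 is tangent to AQ there, CQ ⟂ AQ, so C = Q + (0, -11.8) = (-34.30, -11.80). On A1, Q sits at bearing 90° from C; an 87° counterclockwise sweep puts B at bearing 177°, so B = C + 11.8·(cos 177°, sin 177°) = (-46.08, -11.18). A1 meets BL tangentially, so CB is at right angles to BL, so BL runs along (−sin 177°, cos 177°); with |BL| = 13.1, L = (-46.77, -24.26). Then |AL| = |L − A| = 52.69.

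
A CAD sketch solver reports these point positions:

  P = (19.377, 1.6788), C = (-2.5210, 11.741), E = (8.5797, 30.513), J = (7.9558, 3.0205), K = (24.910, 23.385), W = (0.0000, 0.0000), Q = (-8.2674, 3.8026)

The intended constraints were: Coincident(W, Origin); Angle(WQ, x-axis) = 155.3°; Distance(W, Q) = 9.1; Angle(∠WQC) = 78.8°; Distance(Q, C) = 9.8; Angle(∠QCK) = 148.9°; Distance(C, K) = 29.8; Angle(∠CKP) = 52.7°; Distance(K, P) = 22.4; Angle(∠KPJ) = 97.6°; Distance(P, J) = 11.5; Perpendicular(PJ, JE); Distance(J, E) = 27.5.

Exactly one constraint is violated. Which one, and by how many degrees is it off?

Perpendicular(PJ, JE) — off by 5.40°.

W = (0.00, 0.00) ✓; WQ at 155.3° ✓; |WQ| = 9.100 ✓; ∠WQC = 78.80° ✓; |QC| = 9.800 ✓; ∠QCK = 148.9° ✓; |CK| = 29.80 ✓; ∠CKP = 52.70° ✓; |KP| = 22.40 ✓; ∠KPJ = 97.60° ✓; |PJ| = 11.50 ✓; ∠(PJ, JE) = 84.60° ✗; |JE| = 27.50 ✓.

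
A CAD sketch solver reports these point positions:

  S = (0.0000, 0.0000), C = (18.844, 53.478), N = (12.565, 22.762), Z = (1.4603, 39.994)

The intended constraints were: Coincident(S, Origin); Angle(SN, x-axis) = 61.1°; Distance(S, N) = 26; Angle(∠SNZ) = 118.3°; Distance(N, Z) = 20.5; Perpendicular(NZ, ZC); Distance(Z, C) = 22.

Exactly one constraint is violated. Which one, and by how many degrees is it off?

Perpendicular(NZ, ZC) — off by 5.00°.

S = (0.00, 0.00) ✓; SN at 61.10° ✓; |SN| = 26.00 ✓; ∠SNZ = 118.3° ✓; |NZ| = 20.50 ✓; ∠(NZ, ZC) = 85.00° ✗; |ZC| = 22.00 ✓.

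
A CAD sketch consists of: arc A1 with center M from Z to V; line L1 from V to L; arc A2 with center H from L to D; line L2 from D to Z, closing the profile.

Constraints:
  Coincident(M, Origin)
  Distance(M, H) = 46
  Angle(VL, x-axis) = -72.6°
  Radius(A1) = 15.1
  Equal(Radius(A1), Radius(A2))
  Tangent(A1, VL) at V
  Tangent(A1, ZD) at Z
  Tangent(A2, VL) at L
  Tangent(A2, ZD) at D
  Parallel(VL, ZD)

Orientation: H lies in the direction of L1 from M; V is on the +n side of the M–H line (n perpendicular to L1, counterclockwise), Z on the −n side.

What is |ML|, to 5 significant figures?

48.415

The slot axis is L1's direction at -72.6°, so u = (cos -72.6°, sin -72.6°) = (0.29904, -0.95424) and n = (−sin -72.6°, cos -72.6°) = (0.95424, 0.29904). M is at the origin and H lies 46.0 along u from M, so H = 46.0·u = (13.756, -43.895). Tangency of A1 to both parallel lines with radius 15.1 puts V and Z at M ± 15.1·n: V = (14.409, 4.5155), Z = (-14.409, -4.5155). Equal radii place L and D the same way about H: L = H + 15.1·n = (28.165, -39.380), D = H − 15.1·n = (-0.65315, -48.411). Then |ML| = |L − M| = 48.415.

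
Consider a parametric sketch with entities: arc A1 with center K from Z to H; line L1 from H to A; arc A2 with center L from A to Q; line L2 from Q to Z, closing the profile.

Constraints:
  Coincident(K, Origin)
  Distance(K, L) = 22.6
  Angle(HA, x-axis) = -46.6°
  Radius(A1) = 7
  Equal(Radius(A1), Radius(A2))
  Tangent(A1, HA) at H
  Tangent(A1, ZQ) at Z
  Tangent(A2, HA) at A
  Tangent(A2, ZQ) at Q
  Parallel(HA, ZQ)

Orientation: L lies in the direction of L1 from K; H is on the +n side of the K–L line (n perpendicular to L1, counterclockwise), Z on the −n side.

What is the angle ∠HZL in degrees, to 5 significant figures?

72.790°

K is at the origin and L lies 22.6 along u from K, so L = 22.6·u = (15.528, -16.421). Tangency of A1 to both parallel lines with radius 7.0 puts H and Z at K ± 7.0·n: H = (5.0860, 4.8096), Z = (-5.0860, -4.8096). Then cos ∠HZL = ZH·ZL / (|ZH||ZL|), giving 72.790°.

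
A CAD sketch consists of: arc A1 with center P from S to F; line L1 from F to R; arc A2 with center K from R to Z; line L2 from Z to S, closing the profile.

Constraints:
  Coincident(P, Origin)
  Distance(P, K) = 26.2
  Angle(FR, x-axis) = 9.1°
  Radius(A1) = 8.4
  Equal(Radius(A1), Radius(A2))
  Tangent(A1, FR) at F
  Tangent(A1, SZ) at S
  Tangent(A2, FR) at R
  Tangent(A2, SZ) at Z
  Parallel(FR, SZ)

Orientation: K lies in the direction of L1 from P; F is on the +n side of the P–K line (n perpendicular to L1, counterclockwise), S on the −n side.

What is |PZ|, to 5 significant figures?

27.514

Tangency of A1 to both parallel lines with radius 8.4 puts F and S at P ± 8.4·n: F = (-1.3285, 8.2943), S = (1.3285, -8.2943). Equal radii place R and Z the same way about K: R = K + 8.4·n = (24.542, 12.438), Z = K − 8.4·n = (27.199, -4.1505). Then |PZ| = |Z − P| = 27.514.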